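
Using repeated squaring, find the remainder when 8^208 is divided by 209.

49

8^1 ≡ 8 (mod 209)
8^2 ≡ 8^2 = 64 ≡ 64 (mod 209)
8^4 ≡ 64^2 = 4096 ≡ 125 (mod 209)
8^8 ≡ 125^2 = 15625 ≡ 159 (mod 209)
8^16 ≡ 159^2 = 25281 ≡ 201 (mod 209)
8^32 ≡ 201^2 = 40401 ≡ 64 (mod 209)
8^64 ≡ 64^2 = 4096 ≡ 125 (mod 209)
8^128 ≡ 125^2 = 15625 ≡ 159 (mod 209)
208 = 128 + 64 + 16 in binary powers of 2.
So 8^208 ≡ 159 · 125 · 201 ≡ 49 (mod 209).
Since 49 ≠ 1, base 8 is a Fermat witness: 209 is composite.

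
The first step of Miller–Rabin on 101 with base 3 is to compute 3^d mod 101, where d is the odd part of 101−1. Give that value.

10

101 − 1 = 100 = 2^2 · 25, so d = 25.
3^1 ≡ 3 (mod 101)
3^2 ≡ 3^2 = 9 ≡ 9 (mod 101)
3^4 ≡ 9^2 = 81 ≡ 81 (mod 101)
3^8 ≡ 81^2 = 6561 ≡ 97 (mod 101)
3^16 ≡ 97^2 = 9409 ≡ 16 (mod 101)
25 = 16 + 8 + 1 in binary powers of 2.
So 3^25 ≡ 16 · 97 · 3 ≡ 10 (mod 101).
Squaring chain: 10 → 100; reaches −1, so base 3 does not prove 101 composite.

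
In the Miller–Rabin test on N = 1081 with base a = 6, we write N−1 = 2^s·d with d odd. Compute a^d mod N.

1081 − 1 = 1080 = 2^3 · 135, so d = 135.
6^1 ≡ 6 (mod 1081)
6^2 ≡ 6^2 = 36 ≡ 36 (mod 1081)
6^4 ≡ 36^2 = 1296 ≡ 215 (mod 1081)
6^8 ≡ 215^2 = 46225 ≡ 823 (mod 1081)
6^16 ≡ 823^2 = 677329 ≡ 623 (mod 1081)
6^32 ≡ 623^2 = 388129 ≡ 50 (mod 1081)
6^64 ≡ 50^2 = 2500 ≡ 338 (mod 1081)
6^128 ≡ 338^2 = 114244 ≡ 739 (mod 1081)
135 = 128 + 4 + 2 + 1 in binary powers of 2.
So 6^135 ≡ 739 · 215 · 36 · 6 ≡ 653 (mod 1081).
Squaring chain: 653 → 495 → 719; never reaches −1, so base 6 is a Miller–Rabin witness that 1081 is composite.

653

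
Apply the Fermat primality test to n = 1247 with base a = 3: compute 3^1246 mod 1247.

3^1 ≡ 3 (mod 1247)
3^2 ≡ 3^2 = 9 ≡ 9 (mod 1247)
3^4 ≡ 9^2 = 81 ≡ 81 (mod 1247)
3^8 ≡ 81^2 = 6561 ≡ 326 (mod 1247)
3^16 ≡ 326^2 = 106276 ≡ 281 (mod 1247)
3^32 ≡ 281^2 = 78961 ≡ 400 (mod 1247)
3^64 ≡ 400^2 = 160000 ≡ 384 (mod 1247)
3^128 ≡ 384^2 = 147456 ≡ 310 (mod 1247)
3^256 ≡ 310^2 = 96100 ≡ 81 (mod 1247)
3^512 ≡ 81^2 = 6561 ≡ 326 (mod 1247)
3^1024 ≡ 326^2 = 106276 ≡ 281 (mod 1247)
1246 = 1024 + 128 + 64 + 16 + 8 + 4 + 2 in binary powers of 2.
So 3^1246 ≡ 281 · 310 · 384 · 281 · 326 · 81 · 9 ≡ 608 (mod 1247).
Since 608 ≠ 1, base 3 is a Fermat witness: 1247 is composite.

608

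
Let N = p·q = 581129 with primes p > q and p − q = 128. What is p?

Since p = q + 128, we have 581129 = q(q + 128), so q² + 128q − 581129 = 0.
Discriminant: 128² + 4·581129 = 16384 + 2324516 = 2340900; √2340900 = 1530.
q = (−128 + 1530)/2 = 701, and p = q + 128 = 829.
Check: 701 · 829 = 581129.

829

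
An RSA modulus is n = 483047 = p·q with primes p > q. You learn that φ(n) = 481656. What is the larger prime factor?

733

φ(n) = (p−1)(q−1) = n − (p+q) + 1, so p + q = 483047 − 481656 + 1 = 1392.
p and q are the roots of t² − 1392t + 483047 = 0.
Discriminant: 1392² − 4·483047 = 1937664 − 1932188 = 5476; √5476 = 74.
q = (1392 − 74)/2 = 659, p = (1392 + 74)/2 = 733.
Check: 659 · 733 = 483047.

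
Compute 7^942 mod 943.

7^1 ≡ 7 (mod 943)
7^2 ≡ 7^2 = 49 ≡ 49 (mod 943)
7^4 ≡ 49^2 = 2401 ≡ 515 (mod 943)
7^8 ≡ 515^2 = 265225 ≡ 242 (mod 943)
7^16 ≡ 242^2 = 58564 ≡ 98 (mod 943)
7^32 ≡ 98^2 = 9604 ≡ 174 (mod 943)
7^64 ≡ 174^2 = 30276 ≡ 100 (mod 943)
7^128 ≡ 100^2 = 10000 ≡ 570 (mod 943)
7^256 ≡ 570^2 = 324900 ≡ 508 (mod 943)
7^512 ≡ 508^2 = 258064 ≡ 625 (mod 943)
942 = 512 + 256 + 128 + 32 + 8 + 4 + 2 in binary powers of 2.
So 7^942 ≡ 625 · 508 · 570 · 174 · 242 · 515 · 49 ≡ 156 (mod 943).
Since 156 ≠ 1, base 7 is a Fermat witness: 943 is composite.

156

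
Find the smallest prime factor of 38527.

59

38527 is odd.
Digit sum 25, not divisible by 3.
Ends in 7: not divisible by 5.
7: 38527 = 7·5503 + 6
11: 38527 = 11·3502 + 5
13: 38527 = 13·2963 + 8
17: 38527 = 17·2266 + 5
19: 38527 = 19·2027 + 14
23: 38527 = 23·1675 + 2
29: 38527 = 29·1328 + 15
31: 38527 = 31·1242 + 25
37: 38527 = 37·1041 + 10
41: 38527 = 41·939 + 28
43: 38527 = 43·895 + 42
47: 38527 = 47·819 + 34
53: 38527 = 53·726 + 49
59: 38527 = 59·653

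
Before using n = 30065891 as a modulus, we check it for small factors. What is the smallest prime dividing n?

30065891 is odd.
Digit sum 32, not divisible by 3.
Ends in 1: not divisible by 5.
7: 30065891 = 7·4295127 + 2
11: 30065891 = 11·2733262 + 9
13: 30065891 = 13·2312760 + 11
17: 30065891 = 17·1768581 + 14
19: 30065891 = 19·1582415 + 6
23: 30065891 = 23·1307212 + 15
29: 30065891 = 29·1036754 + 25
31: 30065891 = 31·969867 + 14
37: 30065891 = 37·812591 + 24
41: 30065891 = 41·733314 + 17
43: 30065891 = 43·699206 + 33
47: 30065891 = 47·639699 + 38
53: 30065891 = 53·567280 + 51
59: 30065891 = 59·509591 + 22
61: 30065891 = 61·492883 + 28
67: 30065891 = 67·448744 + 43
71: 30065891 = 71·423463 + 18
73: 30065891 = 73·411861 + 38
79: 30065891 = 79·380580 + 71
83: 30065891 = 83·362239 + 54
89: 30065891 = 89·337819

89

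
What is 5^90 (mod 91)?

64

5^1 ≡ 5 (mod 91)
5^2 ≡ 5^2 = 25 ≡ 25 (mod 91)
5^4 ≡ 25^2 = 625 ≡ 79 (mod 91)
5^8 ≡ 79^2 = 6241 ≡ 53 (mod 91)
5^16 ≡ 53^2 = 2809 ≡ 79 (mod 91)
5^32 ≡ 79^2 = 6241 ≡ 53 (mod 91)
5^64 ≡ 53^2 = 2809 ≡ 79 (mod 91)
90 = 64 + 16 + 8 + 2 in binary powers of 2.
So 5^90 ≡ 79 · 79 · 53 · 25 ≡ 64 (mod 91).
Since 64 ≠ 1, base 5 is a Fermat witness: 91 is composite.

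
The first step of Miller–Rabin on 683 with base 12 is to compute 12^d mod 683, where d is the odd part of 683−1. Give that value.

683 − 1 = 682 = 2^1 · 341, so d = 341.
12^1 ≡ 12 (mod 683)
12^2 ≡ 12^2 = 144 ≡ 144 (mod 683)
12^4 ≡ 144^2 = 20736 ≡ 246 (mod 683)
12^8 ≡ 246^2 = 60516 ≡ 412 (mod 683)
12^16 ≡ 412^2 = 169744 ≡ 360 (mod 683)
12^32 ≡ 360^2 = 129600 ≡ 513 (mod 683)
12^64 ≡ 513^2 = 263169 ≡ 214 (mod 683)
12^128 ≡ 214^2 = 45796 ≡ 35 (mod 683)
12^256 ≡ 35^2 = 1225 ≡ 542 (mod 683)
341 = 256 + 64 + 16 + 4 + 1 in binary powers of 2.
So 12^341 ≡ 542 · 214 · 360 · 246 · 12 ≡ 1 (mod 683).
Since 12^d ≡ 1 (mod 683), base 12 does not prove 683 composite.

1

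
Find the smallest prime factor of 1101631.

1101631 is odd.
Digit sum 13, not divisible by 3.
Ends in 1: not divisible by 5.
7: 1101631 = 7·157375 + 6
11: 1101631 = 11·100148 + 3
13: 1101631 = 13·84740 + 11
17: 1101631 = 17·64801 + 14
19: 1101631 = 19·57980 + 11
23: 1101631 = 23·47897

23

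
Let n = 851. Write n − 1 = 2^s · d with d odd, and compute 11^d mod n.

582

851 − 1 = 850 = 2^1 · 425, so d = 425.
11^1 ≡ 11 (mod 851)
11^2 ≡ 11^2 = 121 ≡ 121 (mod 851)
11^4 ≡ 121^2 = 14641 ≡ 174 (mod 851)
11^8 ≡ 174^2 = 30276 ≡ 491 (mod 851)
11^16 ≡ 491^2 = 241081 ≡ 248 (mod 851)
11^32 ≡ 248^2 = 61504 ≡ 232 (mod 851)
11^64 ≡ 232^2 = 53824 ≡ 211 (mod 851)
11^128 ≡ 211^2 = 44521 ≡ 269 (mod 851)
11^256 ≡ 269^2 = 72361 ≡ 26 (mod 851)
425 = 256 + 128 + 32 + 8 + 1 in binary powers of 2.
So 11^425 ≡ 26 · 269 · 232 · 491 · 11 ≡ 582 (mod 851).
Squaring chain: 582; never reaches −1, so base 11 is a Miller–Rabin witness that 851 is composite.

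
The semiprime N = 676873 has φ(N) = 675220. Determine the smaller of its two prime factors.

φ(n) = (p−1)(q−1) = n − (p+q) + 1, so p + q = 676873 − 675220 + 1 = 1654.
p and q are the roots of t² − 1654t + 676873 = 0.
Discriminant: 1654² − 4·676873 = 2735716 − 2707492 = 28224; √28224 = 168.
q = (1654 − 168)/2 = 743, p = (1654 + 168)/2 = 911.
Check: 743 · 911 = 676873.

743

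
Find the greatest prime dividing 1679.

1679 = 23 · 73
73 is prime.
So 1679 = 23 · 73; the largest prime factor is 73.

73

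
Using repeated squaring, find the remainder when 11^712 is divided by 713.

514

11^1 ≡ 11 (mod 713)
11^2 ≡ 11^2 = 121 ≡ 121 (mod 713)
11^4 ≡ 121^2 = 14641 ≡ 381 (mod 713)
11^8 ≡ 381^2 = 145161 ≡ 422 (mod 713)
11^16 ≡ 422^2 = 178084 ≡ 547 (mod 713)
11^32 ≡ 547^2 = 299209 ≡ 462 (mod 713)
11^64 ≡ 462^2 = 213444 ≡ 257 (mod 713)
11^128 ≡ 257^2 = 66049 ≡ 453 (mod 713)
11^256 ≡ 453^2 = 205209 ≡ 578 (mod 713)
11^512 ≡ 578^2 = 334084 ≡ 400 (mod 713)
712 = 512 + 128 + 64 + 8 in binary powers of 2.
So 11^712 ≡ 400 · 453 · 257 · 422 ≡ 514 (mod 713).
Since 514 ≠ 1, base 11 is a Fermat witness: 713 is composite.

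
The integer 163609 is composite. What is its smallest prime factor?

19

163609 is odd.
Digit sum 25, not divisible by 3.
Ends in 9: not divisible by 5.
7: 163609 = 7·23372 + 5
11: 163609 = 11·14873 + 6
13: 163609 = 13·12585 + 4
17: 163609 = 17·9624 + 1
19: 163609 = 19·8611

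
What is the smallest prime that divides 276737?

31

276737 is odd.
Digit sum 32, not divisible by 3.
Ends in 7: not divisible by 5.
7: 276737 = 7·39533 + 6
11: 276737 = 11·25157 + 10
13: 276737 = 13·21287 + 6
17: 276737 = 17·16278 + 11
19: 276737 = 19·14565 + 2
23: 276737 = 23·12032 + 1
29: 276737 = 29·9542 + 19
31: 276737 = 31·8927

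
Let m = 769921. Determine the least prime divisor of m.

769921 is odd.
Digit sum 34, not divisible by 3.
Ends in 1: not divisible by 5.
7: 769921 = 7·109988 + 5
11: 769921 = 11·69992 + 9
13: 769921 = 13·59224 + 9
17: 769921 = 17·45289 + 8
19: 769921 = 19·40522 + 3
23: 769921 = 23·33474 + 19
29: 769921 = 29·26549

29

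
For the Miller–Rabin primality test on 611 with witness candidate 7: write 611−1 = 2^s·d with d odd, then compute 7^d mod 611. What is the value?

611 − 1 = 610 = 2^1 · 305, so d = 305.
7^1 ≡ 7 (mod 611)
7^2 ≡ 7^2 = 49 ≡ 49 (mod 611)
7^4 ≡ 49^2 = 2401 ≡ 568 (mod 611)
7^8 ≡ 568^2 = 322624 ≡ 16 (mod 611)
7^16 ≡ 16^2 = 256 ≡ 256 (mod 611)
7^32 ≡ 256^2 = 65536 ≡ 159 (mod 611)
7^64 ≡ 159^2 = 25281 ≡ 230 (mod 611)
7^128 ≡ 230^2 = 52900 ≡ 354 (mod 611)
7^256 ≡ 354^2 = 125316 ≡ 61 (mod 611)
305 = 256 + 32 + 16 + 1 in binary powers of 2.
So 7^305 ≡ 61 · 159 · 256 · 7 ≡ 102 (mod 611).
Squaring chain: 102; never reaches −1, so base 7 is a Miller–Rabin witness that 611 is composite.

102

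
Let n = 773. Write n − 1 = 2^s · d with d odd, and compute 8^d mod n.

456

773 − 1 = 772 = 2^2 · 193, so d = 193.
8^1 ≡ 8 (mod 773)
8^2 ≡ 8^2 = 64 ≡ 64 (mod 773)
8^4 ≡ 64^2 = 4096 ≡ 231 (mod 773)
8^8 ≡ 231^2 = 53361 ≡ 24 (mod 773)
8^16 ≡ 24^2 = 576 ≡ 576 (mod 773)
8^32 ≡ 576^2 = 331776 ≡ 159 (mod 773)
8^64 ≡ 159^2 = 25281 ≡ 545 (mod 773)
8^128 ≡ 545^2 = 297025 ≡ 193 (mod 773)
193 = 128 + 64 + 1 in binary powers of 2.
So 8^193 ≡ 193 · 545 · 8 ≡ 456 (mod 773).
Squaring chain: 456 → 772; reaches −1, so base 8 does not prove 773 composite.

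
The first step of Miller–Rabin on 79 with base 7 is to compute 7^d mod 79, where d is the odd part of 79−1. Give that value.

78

79 − 1 = 78 = 2^1 · 39, so d = 39.
7^1 ≡ 7 (mod 79)
7^2 ≡ 7^2 = 49 ≡ 49 (mod 79)
7^4 ≡ 49^2 = 2401 ≡ 31 (mod 79)
7^8 ≡ 31^2 = 961 ≡ 13 (mod 79)
7^16 ≡ 13^2 = 169 ≡ 11 (mod 79)
7^32 ≡ 11^2 = 121 ≡ 42 (mod 79)
39 = 32 + 4 + 2 + 1 in binary powers of 2.
So 7^39 ≡ 42 · 31 · 49 · 7 ≡ 78 (mod 79).
Since 7^d ≡ 78 (mod 79), base 7 does not prove 79 composite.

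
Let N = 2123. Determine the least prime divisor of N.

11

2123 is odd.
Digit sum 8, not divisible by 3.
Ends in 3: not divisible by 5.
7: 2123 = 7·303 + 2
11: 2123 = 11·193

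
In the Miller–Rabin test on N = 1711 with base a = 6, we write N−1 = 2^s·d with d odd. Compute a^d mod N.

760

1711 − 1 = 1710 = 2^1 · 855, so d = 855.
6^1 ≡ 6 (mod 1711)
6^2 ≡ 6^2 = 36 ≡ 36 (mod 1711)
6^4 ≡ 36^2 = 1296 ≡ 1296 (mod 1711)
6^8 ≡ 1296^2 = 1679616 ≡ 1125 (mod 1711)
6^16 ≡ 1125^2 = 1265625 ≡ 1196 (mod 1711)
6^32 ≡ 1196^2 = 1430416 ≡ 20 (mod 1711)
6^64 ≡ 20^2 = 400 ≡ 400 (mod 1711)
6^128 ≡ 400^2 = 160000 ≡ 877 (mod 1711)
6^256 ≡ 877^2 = 769129 ≡ 890 (mod 1711)
6^512 ≡ 890^2 = 792100 ≡ 1618 (mod 1711)
855 = 512 + 256 + 64 + 16 + 4 + 2 + 1 in binary powers of 2.
So 6^855 ≡ 1618 · 890 · 400 · 1196 · 1296 · 36 · 6 ≡ 760 (mod 1711).
Squaring chain: 760; never reaches −1, so base 6 is a Miller–Rabin witness that 1711 is composite.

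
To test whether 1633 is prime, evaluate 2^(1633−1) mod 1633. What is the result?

2^1 ≡ 2 (mod 1633)
2^2 ≡ 2^2 = 4 ≡ 4 (mod 1633)
2^4 ≡ 4^2 = 16 ≡ 16 (mod 1633)
2^8 ≡ 16^2 = 256 ≡ 256 (mod 1633)
2^16 ≡ 256^2 = 65536 ≡ 216 (mod 1633)
2^32 ≡ 216^2 = 46656 ≡ 932 (mod 1633)
2^64 ≡ 932^2 = 868624 ≡ 1501 (mod 1633)
2^128 ≡ 1501^2 = 2253001 ≡ 1094 (mod 1633)
2^256 ≡ 1094^2 = 1196836 ≡ 1480 (mod 1633)
2^512 ≡ 1480^2 = 2190400 ≡ 547 (mod 1633)
2^1024 ≡ 547^2 = 299209 ≡ 370 (mod 1633)
1632 = 1024 + 512 + 64 + 32 in binary powers of 2.
So 2^1632 ≡ 370 · 547 · 1501 · 932 ≡ 476 (mod 1633).
Since 476 ≠ 1, base 2 is a Fermat witness: 1633 is composite.

476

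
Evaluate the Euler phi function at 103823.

Factor: 103823 = 47^3.
φ(103823) = 47^2·(47−1) = 101614.

101614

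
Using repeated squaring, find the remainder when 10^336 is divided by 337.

10^1 ≡ 10 (mod 337)
10^2 ≡ 10^2 = 100 ≡ 100 (mod 337)
10^4 ≡ 100^2 = 10000 ≡ 227 (mod 337)
10^8 ≡ 227^2 = 51529 ≡ 305 (mod 337)
10^16 ≡ 305^2 = 93025 ≡ 13 (mod 337)
10^32 ≡ 13^2 = 169 ≡ 169 (mod 337)
10^64 ≡ 169^2 = 28561 ≡ 253 (mod 337)
10^128 ≡ 253^2 = 64009 ≡ 316 (mod 337)
10^256 ≡ 316^2 = 99856 ≡ 104 (mod 337)
336 = 256 + 64 + 16 in binary powers of 2.
So 10^336 ≡ 104 · 253 · 13 ≡ 1 (mod 337).
Since the result is 1, base 10 gives no evidence that 337 is composite.

1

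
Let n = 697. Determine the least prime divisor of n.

697 is odd.
Digit sum 22, not divisible by 3.
Ends in 7: not divisible by 5.
7: 697 = 7·99 + 4
11: 697 = 11·63 + 4
13: 697 = 13·53 + 8
17: 697 = 17·41

17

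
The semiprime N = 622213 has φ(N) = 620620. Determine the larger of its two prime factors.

911

φ(n) = (p−1)(q−1) = n − (p+q) + 1, so p + q = 622213 − 620620 + 1 = 1594.
p and q are the roots of t² − 1594t + 622213 = 0.
Discriminant: 1594² − 4·622213 = 2540836 − 2488852 = 51984; √51984 = 228.
q = (1594 − 228)/2 = 683, p = (1594 + 228)/2 = 911.
Check: 683 · 911 = 622213.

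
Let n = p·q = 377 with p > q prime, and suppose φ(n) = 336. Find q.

φ(n) = (p−1)(q−1) = n − (p+q) + 1, so p + q = 377 − 336 + 1 = 42.
p and q are the roots of t² − 42t + 377 = 0.
Discriminant: 42² − 4·377 = 1764 − 1508 = 256; √256 = 16.
q = (42 − 16)/2 = 13, p = (42 + 16)/2 = 29.
Check: 13 · 29 = 377.

13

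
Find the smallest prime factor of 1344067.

1344067 is odd.
Digit sum 25, not divisible by 3.
Ends in 7: not divisible by 5.
7: 1344067 = 7·192009 + 4
11: 1344067 = 11·122187 + 10
13: 1344067 = 13·103389 + 10
17: 1344067 = 17·79062 + 13
19: 1344067 = 19·70740 + 7
23: 1344067 = 23·58437 + 16
29: 1344067 = 29·46347 + 4
31: 1344067 = 31·43357

31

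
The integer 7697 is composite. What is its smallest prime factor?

43

7697 is odd.
Digit sum 29, not divisible by 3.
Ends in 7: not divisible by 5.
7: 7697 = 7·1099 + 4
11: 7697 = 11·699 + 8
13: 7697 = 13·592 + 1
17: 7697 = 17·452 + 13
19: 7697 = 19·405 + 2
23: 7697 = 23·334 + 15
29: 7697 = 29·265 + 12
31: 7697 = 31·248 + 9
37: 7697 = 37·208 + 1
41: 7697 = 41·187 + 30
43: 7697 = 43·179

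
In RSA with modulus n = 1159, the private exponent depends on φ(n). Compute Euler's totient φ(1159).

Factor: 1159 = 19 · 61.
φ(1159) = (19−1) · (61−1) = 18 · 60 = 1080.

1080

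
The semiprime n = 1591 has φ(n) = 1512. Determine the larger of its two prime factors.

43

φ(n) = (p−1)(q−1) = n − (p+q) + 1, so p + q = 1591 − 1512 + 1 = 80.
p and q are the roots of t² − 80t + 1591 = 0.
Discriminant: 80² − 4·1591 = 6400 − 6364 = 36; √36 = 6.
q = (80 − 6)/2 = 37, p = (80 + 6)/2 = 43.
Check: 37 · 43 = 1591.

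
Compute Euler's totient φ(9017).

Factor: 9017 = 71 · 127.
φ(9017) = (71−1) · (127−1) = 70 · 126 = 8820.

8820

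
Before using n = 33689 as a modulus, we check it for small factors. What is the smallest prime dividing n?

59

33689 is odd.
Digit sum 29, not divisible by 3.
Ends in 9: not divisible by 5.
7: 33689 = 7·4812 + 5
11: 33689 = 11·3062 + 7
13: 33689 = 13·2591 + 6
17: 33689 = 17·1981 + 12
19: 33689 = 19·1773 + 2
23: 33689 = 23·1464 + 17
29: 33689 = 29·1161 + 20
31: 33689 = 31·1086 + 23
37: 33689 = 37·910 + 19
41: 33689 = 41·821 + 28
43: 33689 = 43·783 + 20
47: 33689 = 47·716 + 37
53: 33689 = 53·635 + 34
59: 33689 = 59·571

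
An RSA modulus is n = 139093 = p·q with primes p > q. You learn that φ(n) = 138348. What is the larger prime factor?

φ(n) = (p−1)(q−1) = n − (p+q) + 1, so p + q = 139093 − 138348 + 1 = 746.
p and q are the roots of t² − 746t + 139093 = 0.
Discriminant: 746² − 4·139093 = 556516 − 556372 = 144; √144 = 12.
q = (746 − 12)/2 = 367, p = (746 + 12)/2 = 379.
Check: 367 · 379 = 139093.

379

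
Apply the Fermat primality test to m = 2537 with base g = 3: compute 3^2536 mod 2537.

3^1 ≡ 3 (mod 2537)
3^2 ≡ 3^2 = 9 ≡ 9 (mod 2537)
3^4 ≡ 9^2 = 81 ≡ 81 (mod 2537)
3^8 ≡ 81^2 = 6561 ≡ 1487 (mod 2537)
3^16 ≡ 1487^2 = 2211169 ≡ 1442 (mod 2537)
3^32 ≡ 1442^2 = 2079364 ≡ 1561 (mod 2537)
3^64 ≡ 1561^2 = 2436721 ≡ 1201 (mod 2537)
3^128 ≡ 1201^2 = 1442401 ≡ 1385 (mod 2537)
3^256 ≡ 1385^2 = 1918225 ≡ 253 (mod 2537)
3^512 ≡ 253^2 = 64009 ≡ 584 (mod 2537)
3^1024 ≡ 584^2 = 341056 ≡ 1098 (mod 2537)
3^2048 ≡ 1098^2 = 1205604 ≡ 529 (mod 2537)
2536 = 2048 + 256 + 128 + 64 + 32 + 8 in binary powers of 2.
So 3^2536 ≡ 529 · 253 · 1385 · 1201 · 1561 · 1487 ≡ 969 (mod 2537).
Since 969 ≠ 1, base 3 is a Fermat witness: 2537 is composite.

969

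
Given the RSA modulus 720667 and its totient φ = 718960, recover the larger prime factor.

φ(n) = (p−1)(q−1) = n − (p+q) + 1, so p + q = 720667 − 718960 + 1 = 1708.
p and q are the roots of t² − 1708t + 720667 = 0.
Discriminant: 1708² − 4·720667 = 2917264 − 2882668 = 34596; √34596 = 186.
q = (1708 − 186)/2 = 761, p = (1708 + 186)/2 = 947.
Check: 761 · 947 = 720667.

947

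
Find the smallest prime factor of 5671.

53

5671 is odd.
Digit sum 19, not divisible by 3.
Ends in 1: not divisible by 5.
7: 5671 = 7·810 + 1
11: 5671 = 11·515 + 6
13: 5671 = 13·436 + 3
17: 5671 = 17·333 + 10
19: 5671 = 19·298 + 9
23: 5671 = 23·246 + 13
29: 5671 = 29·195 + 16
31: 5671 = 31·182 + 29
37: 5671 = 37·153 + 10
41: 5671 = 41·138 + 13
43: 5671 = 43·131 + 38
47: 5671 = 47·120 + 31
53: 5671 = 53·107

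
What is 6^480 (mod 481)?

6^1 ≡ 6 (mod 481)
6^2 ≡ 6^2 = 36 ≡ 36 (mod 481)
6^4 ≡ 36^2 = 1296 ≡ 334 (mod 481)
6^8 ≡ 334^2 = 111556 ≡ 445 (mod 481)
6^16 ≡ 445^2 = 198025 ≡ 334 (mod 481)
6^32 ≡ 334^2 = 111556 ≡ 445 (mod 481)
6^64 ≡ 445^2 = 198025 ≡ 334 (mod 481)
6^128 ≡ 334^2 = 111556 ≡ 445 (mod 481)
6^256 ≡ 445^2 = 198025 ≡ 334 (mod 481)
480 = 256 + 128 + 64 + 32 in binary powers of 2.
So 6^480 ≡ 334 · 445 · 334 · 445 ≡ 1 (mod 481).
Since the result is 1, base 6 gives no evidence that 481 is composite.

1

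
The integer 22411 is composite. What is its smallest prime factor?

73

22411 is odd.
Digit sum 10, not divisible by 3.
Ends in 1: not divisible by 5.
7: 22411 = 7·3201 + 4
11: 22411 = 11·2037 + 4
13: 22411 = 13·1723 + 12
17: 22411 = 17·1318 + 5
19: 22411 = 19·1179 + 10
23: 22411 = 23·974 + 9
29: 22411 = 29·772 + 23
31: 22411 = 31·722 + 29
37: 22411 = 37·605 + 26
41: 22411 = 41·546 + 25
43: 22411 = 43·521 + 8
47: 22411 = 47·476 + 39
53: 22411 = 53·422 + 45
59: 22411 = 59·379 + 50
61: 22411 = 61·367 + 24
67: 22411 = 67·334 + 33
71: 22411 = 71·315 + 46
73: 22411 = 73·307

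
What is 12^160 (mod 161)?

9

12^1 ≡ 12 (mod 161)
12^2 ≡ 12^2 = 144 ≡ 144 (mod 161)
12^4 ≡ 144^2 = 20736 ≡ 128 (mod 161)
12^8 ≡ 128^2 = 16384 ≡ 123 (mod 161)
12^16 ≡ 123^2 = 15129 ≡ 156 (mod 161)
12^32 ≡ 156^2 = 24336 ≡ 25 (mod 161)
12^64 ≡ 25^2 = 625 ≡ 142 (mod 161)
12^128 ≡ 142^2 = 20164 ≡ 39 (mod 161)
160 = 128 + 32 in binary powers of 2.
So 12^160 ≡ 39 · 25 ≡ 9 (mod 161).
Since 9 ≠ 1, base 12 is a Fermat witness: 161 is composite.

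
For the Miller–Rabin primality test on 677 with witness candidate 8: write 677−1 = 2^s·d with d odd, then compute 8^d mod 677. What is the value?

677 − 1 = 676 = 2^2 · 169, so d = 169.
8^1 ≡ 8 (mod 677)
8^2 ≡ 8^2 = 64 ≡ 64 (mod 677)
8^4 ≡ 64^2 = 4096 ≡ 34 (mod 677)
8^8 ≡ 34^2 = 1156 ≡ 479 (mod 677)
8^16 ≡ 479^2 = 229441 ≡ 615 (mod 677)
8^32 ≡ 615^2 = 378225 ≡ 459 (mod 677)
8^64 ≡ 459^2 = 210681 ≡ 134 (mod 677)
8^128 ≡ 134^2 = 17956 ≡ 354 (mod 677)
169 = 128 + 32 + 8 + 1 in binary powers of 2.
So 8^169 ≡ 354 · 459 · 479 · 8 ≡ 651 (mod 677).
Squaring chain: 651 → 676; reaches −1, so base 8 does not prove 677 composite.

651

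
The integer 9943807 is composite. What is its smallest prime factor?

9943807 is odd.
Digit sum 40, not divisible by 3.
Ends in 7: not divisible by 5.
7: 9943807 = 7·1420543 + 6
11: 9943807 = 11·903982 + 5
13: 9943807 = 13·764908 + 3
17: 9943807 = 17·584929 + 14
19: 9943807 = 19·523358 + 5
23: 9943807 = 23·432339 + 10
29: 9943807 = 29·342889 + 26
31: 9943807 = 31·320767 + 30
37: 9943807 = 37·268751 + 20
41: 9943807 = 41·242531 + 36
43: 9943807 = 43·231251 + 14
47: 9943807 = 47·211570 + 17
53: 9943807 = 53·187619

53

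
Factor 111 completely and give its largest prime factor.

111 = 3 · 37
37 is prime.
So 111 = 3 · 37; the largest prime factor is 37.

37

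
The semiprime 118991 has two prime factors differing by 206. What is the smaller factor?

257

Since p = q + 206, we have 118991 = q(q + 206), so q² + 206q − 118991 = 0.
Discriminant: 206² + 4·118991 = 42436 + 475964 = 518400; √518400 = 720.
q = (−206 + 720)/2 = 257, and p = q + 206 = 463.
Check: 257 · 463 = 118991.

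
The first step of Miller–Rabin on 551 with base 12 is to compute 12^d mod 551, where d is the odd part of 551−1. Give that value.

551 − 1 = 550 = 2^1 · 275, so d = 275.
12^1 ≡ 12 (mod 551)
12^2 ≡ 12^2 = 144 ≡ 144 (mod 551)
12^4 ≡ 144^2 = 20736 ≡ 349 (mod 551)
12^8 ≡ 349^2 = 121801 ≡ 30 (mod 551)
12^16 ≡ 30^2 = 900 ≡ 349 (mod 551)
12^32 ≡ 349^2 = 121801 ≡ 30 (mod 551)
12^64 ≡ 30^2 = 900 ≡ 349 (mod 551)
12^128 ≡ 349^2 = 121801 ≡ 30 (mod 551)
12^256 ≡ 30^2 = 900 ≡ 349 (mod 551)
275 = 256 + 16 + 2 + 1 in binary powers of 2.
So 12^275 ≡ 349 · 349 · 144 · 12 ≡ 46 (mod 551).
Squaring chain: 46; never reaches −1, so base 12 is a Miller–Rabin witness that 551 is composite.

46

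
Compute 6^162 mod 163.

6^1 ≡ 6 (mod 163)
6^2 ≡ 6^2 = 36 ≡ 36 (mod 163)
6^4 ≡ 36^2 = 1296 ≡ 155 (mod 163)
6^8 ≡ 155^2 = 24025 ≡ 64 (mod 163)
6^16 ≡ 64^2 = 4096 ≡ 21 (mod 163)
6^32 ≡ 21^2 = 441 ≡ 115 (mod 163)
6^64 ≡ 115^2 = 13225 ≡ 22 (mod 163)
6^128 ≡ 22^2 = 484 ≡ 158 (mod 163)
162 = 128 + 32 + 2 in binary powers of 2.
So 6^162 ≡ 158 · 115 · 36 ≡ 1 (mod 163).
Since the result is 1, base 6 gives no evidence that 163 is composite.

1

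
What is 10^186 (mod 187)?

10^1 ≡ 10 (mod 187)
10^2 ≡ 10^2 = 100 ≡ 100 (mod 187)
10^4 ≡ 100^2 = 10000 ≡ 89 (mod 187)
10^8 ≡ 89^2 = 7921 ≡ 67 (mod 187)
10^16 ≡ 67^2 = 4489 ≡ 1 (mod 187)
10^32 ≡ 1^2 = 1 ≡ 1 (mod 187)
10^64 ≡ 1^2 = 1 ≡ 1 (mod 187)
10^128 ≡ 1^2 = 1 ≡ 1 (mod 187)
186 = 128 + 32 + 16 + 8 + 2 in binary powers of 2.
So 10^186 ≡ 1 · 1 · 1 · 67 · 100 ≡ 155 (mod 187).
Since 155 ≠ 1, base 10 is a Fermat witness: 187 is composite.

155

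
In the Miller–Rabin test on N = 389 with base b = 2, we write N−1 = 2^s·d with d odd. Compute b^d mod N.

115

389 − 1 = 388 = 2^2 · 97, so d = 97.
2^1 ≡ 2 (mod 389)
2^2 ≡ 2^2 = 4 ≡ 4 (mod 389)
2^4 ≡ 4^2 = 16 ≡ 16 (mod 389)
2^8 ≡ 16^2 = 256 ≡ 256 (mod 389)
2^16 ≡ 256^2 = 65536 ≡ 184 (mod 389)
2^32 ≡ 184^2 = 33856 ≡ 13 (mod 389)
2^64 ≡ 13^2 = 169 ≡ 169 (mod 389)
97 = 64 + 32 + 1 in binary powers of 2.
So 2^97 ≡ 169 · 13 · 2 ≡ 115 (mod 389).
Squaring chain: 115 → 388; reaches −1, so base 2 does not prove 389 composite.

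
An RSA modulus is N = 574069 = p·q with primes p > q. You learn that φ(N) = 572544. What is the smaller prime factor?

φ(n) = (p−1)(q−1) = n − (p+q) + 1, so p + q = 574069 − 572544 + 1 = 1526.
p and q are the roots of t² − 1526t + 574069 = 0.
Discriminant: 1526² − 4·574069 = 2328676 − 2296276 = 32400; √32400 = 180.
q = (1526 − 180)/2 = 673, p = (1526 + 180)/2 = 853.
Check: 673 · 853 = 574069.

673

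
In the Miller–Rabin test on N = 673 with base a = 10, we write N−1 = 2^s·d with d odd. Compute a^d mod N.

490

673 − 1 = 672 = 2^5 · 21, so d = 21.
10^1 ≡ 10 (mod 673)
10^2 ≡ 10^2 = 100 ≡ 100 (mod 673)
10^4 ≡ 100^2 = 10000 ≡ 578 (mod 673)
10^8 ≡ 578^2 = 334084 ≡ 276 (mod 673)
10^16 ≡ 276^2 = 76176 ≡ 127 (mod 673)
21 = 16 + 4 + 1 in binary powers of 2.
So 10^21 ≡ 127 · 578 · 10 ≡ 490 (mod 673).
Squaring chain: 490 → 512 → 347 → 615 → 672; reaches −1, so base 10 does not prove 673 composite.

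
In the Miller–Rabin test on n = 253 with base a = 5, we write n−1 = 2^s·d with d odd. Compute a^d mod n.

253 − 1 = 252 = 2^2 · 63, so d = 63.
5^1 ≡ 5 (mod 253)
5^2 ≡ 5^2 = 25 ≡ 25 (mod 253)
5^4 ≡ 25^2 = 625 ≡ 119 (mod 253)
5^8 ≡ 119^2 = 14161 ≡ 246 (mod 253)
5^16 ≡ 246^2 = 60516 ≡ 49 (mod 253)
5^32 ≡ 49^2 = 2401 ≡ 124 (mod 253)
63 = 32 + 16 + 8 + 4 + 2 + 1 in binary powers of 2.
So 5^63 ≡ 124 · 49 · 246 · 119 · 25 · 5 ≡ 191 (mod 253).
Squaring chain: 191 → 49; never reaches −1, so base 5 is a Miller–Rabin witness that 253 is composite.

191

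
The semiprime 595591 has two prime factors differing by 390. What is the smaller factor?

601

Since p = q + 390, we have 595591 = q(q + 390), so q² + 390q − 595591 = 0.
Discriminant: 390² + 4·595591 = 152100 + 2382364 = 2534464; √2534464 = 1592.
q = (−390 + 1592)/2 = 601, and p = q + 390 = 991.
Check: 601 · 991 = 595591.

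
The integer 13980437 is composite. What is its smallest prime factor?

13980437 is odd.
Digit sum 35, not divisible by 3.
Ends in 7: not divisible by 5.
7: 13980437 = 7·1997205 + 2
11: 13980437 = 11·1270948 + 9
13: 13980437 = 13·1075418 + 3
17: 13980437 = 17·822378 + 11
19: 13980437 = 19·735812 + 9
23: 13980437 = 23·607845 + 2
29: 13980437 = 29·482084 + 1
31: 13980437 = 31·450981 + 26
37: 13980437 = 37·377849 + 24
41: 13980437 = 41·340986 + 11
43: 13980437 = 43·325126 + 19
47: 13980437 = 47·297456 + 5
53: 13980437 = 53·263781 + 44
59: 13980437 = 59·236956 + 33
61: 13980437 = 61·229187 + 30
67: 13980437 = 67·208663 + 16
71: 13980437 = 71·196907 + 40
73: 13980437 = 73·191512 + 61
79: 13980437 = 79·176967 + 44
83: 13980437 = 83·168439

83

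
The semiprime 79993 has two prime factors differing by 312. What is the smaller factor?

167

Since p = q + 312, we have 79993 = q(q + 312), so q² + 312q − 79993 = 0.
Discriminant: 312² + 4·79993 = 97344 + 319972 = 417316; √417316 = 646.
q = (−312 + 646)/2 = 167, and p = q + 312 = 479.
Check: 167 · 479 = 79993.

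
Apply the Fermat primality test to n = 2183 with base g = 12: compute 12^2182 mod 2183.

164

12^1 ≡ 12 (mod 2183)
12^2 ≡ 12^2 = 144 ≡ 144 (mod 2183)
12^4 ≡ 144^2 = 20736 ≡ 1089 (mod 2183)
12^8 ≡ 1089^2 = 1185921 ≡ 552 (mod 2183)
12^16 ≡ 552^2 = 304704 ≡ 1267 (mod 2183)
12^32 ≡ 1267^2 = 1605289 ≡ 784 (mod 2183)
12^64 ≡ 784^2 = 614656 ≡ 1233 (mod 2183)
12^128 ≡ 1233^2 = 1520289 ≡ 921 (mod 2183)
12^256 ≡ 921^2 = 848241 ≡ 1237 (mod 2183)
12^512 ≡ 1237^2 = 1530169 ≡ 2069 (mod 2183)
12^1024 ≡ 2069^2 = 4280761 ≡ 2081 (mod 2183)
12^2048 ≡ 2081^2 = 4330561 ≡ 1672 (mod 2183)
2182 = 2048 + 128 + 4 + 2 in binary powers of 2.
So 12^2182 ≡ 1672 · 921 · 1089 · 144 ≡ 164 (mod 2183).
Since 164 ≠ 1, base 12 is a Fermat witness: 2183 is composite.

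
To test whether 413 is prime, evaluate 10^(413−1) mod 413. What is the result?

10^1 ≡ 10 (mod 413)
10^2 ≡ 10^2 = 100 ≡ 100 (mod 413)
10^4 ≡ 100^2 = 10000 ≡ 88 (mod 413)
10^8 ≡ 88^2 = 7744 ≡ 310 (mod 413)
10^16 ≡ 310^2 = 96100 ≡ 284 (mod 413)
10^32 ≡ 284^2 = 80656 ≡ 121 (mod 413)
10^64 ≡ 121^2 = 14641 ≡ 186 (mod 413)
10^128 ≡ 186^2 = 34596 ≡ 317 (mod 413)
10^256 ≡ 317^2 = 100489 ≡ 130 (mod 413)
412 = 256 + 128 + 16 + 8 + 4 in binary powers of 2.
So 10^412 ≡ 130 · 317 · 284 · 310 · 88 ≡ 186 (mod 413).
Since 186 ≠ 1, base 10 is a Fermat witness: 413 is composite.

186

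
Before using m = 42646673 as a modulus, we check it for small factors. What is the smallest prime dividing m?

73

42646673 is odd.
Digit sum 38, not divisible by 3.
Ends in 3: not divisible by 5.
7: 42646673 = 7·6092381 + 6
11: 42646673 = 11·3876970 + 3
13: 42646673 = 13·3280513 + 4
17: 42646673 = 17·2508627 + 14
19: 42646673 = 19·2244561 + 14
23: 42646673 = 23·1854203 + 4
29: 42646673 = 29·1470574 + 27
31: 42646673 = 31·1375699 + 4
37: 42646673 = 37·1152612 + 29
41: 42646673 = 41·1040162 + 31
43: 42646673 = 43·991783 + 4
47: 42646673 = 47·907376 + 1
53: 42646673 = 53·804654 + 11
59: 42646673 = 59·722824 + 57
61: 42646673 = 61·699125 + 48
67: 42646673 = 67·636517 + 34
71: 42646673 = 71·600657 + 26
73: 42646673 = 73·584201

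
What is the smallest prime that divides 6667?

6667 is odd.
Digit sum 25, not divisible by 3.
Ends in 7: not divisible by 5.
7: 6667 = 7·952 + 3
11: 6667 = 11·606 + 1
13: 6667 = 13·512 + 11
17: 6667 = 17·392 + 3
19: 6667 = 19·350 + 17
23: 6667 = 23·289 + 20
29: 6667 = 29·229 + 26
31: 6667 = 31·215 + 2
37: 6667 = 37·180 + 7
41: 6667 = 41·162 + 25
43: 6667 = 43·155 + 2
47: 6667 = 47·141 + 40
53: 6667 = 53·125 + 42
59: 6667 = 59·113

59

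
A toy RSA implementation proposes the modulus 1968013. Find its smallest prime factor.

1968013 is odd.
Digit sum 28, not divisible by 3.
Ends in 3: not divisible by 5.
7: 1968013 = 7·281144 + 5
11: 1968013 = 11·178910 + 3
13: 1968013 = 13·151385 + 8
17: 1968013 = 17·115765 + 8
19: 1968013 = 19·103579 + 12
23: 1968013 = 23·85565 + 18
29: 1968013 = 29·67862 + 15
31: 1968013 = 31·63484 + 9
37: 1968013 = 37·53189 + 20
41: 1968013 = 41·48000 + 13
43: 1968013 = 43·45767 + 32
47: 1968013 = 47·41872 + 29
53: 1968013 = 53·37132 + 17
59: 1968013 = 59·33356 + 9
61: 1968013 = 61·32262 + 31
67: 1968013 = 67·29373 + 22
71: 1968013 = 71·27718 + 35
73: 1968013 = 73·26959 + 6
79: 1968013 = 79·24911 + 44
83: 1968013 = 83·23711

83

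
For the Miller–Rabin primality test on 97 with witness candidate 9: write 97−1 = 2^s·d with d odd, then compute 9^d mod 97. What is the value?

97 − 1 = 96 = 2^5 · 3, so d = 3.
9^1 ≡ 9 (mod 97)
9^2 ≡ 9^2 = 81 ≡ 81 (mod 97)
3 = 2 + 1 in binary powers of 2.
So 9^3 ≡ 81 · 9 ≡ 50 (mod 97).
Squaring chain: 50 → 75 → 96 → 1 → 1; reaches −1, so base 9 does not prove 97 composite.

50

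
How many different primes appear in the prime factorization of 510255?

510255 = 3^2 · 56695
56695 = 5 · 11339
11339 = 17 · 667
667 = 23 · 29
510255 = 3^2 · 5 · 17 · 23 · 29, which has 5 distinct prime factors.

5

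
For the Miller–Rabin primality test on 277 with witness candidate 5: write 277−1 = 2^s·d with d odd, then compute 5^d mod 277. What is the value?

217

277 − 1 = 276 = 2^2 · 69, so d = 69.
5^1 ≡ 5 (mod 277)
5^2 ≡ 5^2 = 25 ≡ 25 (mod 277)
5^4 ≡ 25^2 = 625 ≡ 71 (mod 277)
5^8 ≡ 71^2 = 5041 ≡ 55 (mod 277)
5^16 ≡ 55^2 = 3025 ≡ 255 (mod 277)
5^32 ≡ 255^2 = 65025 ≡ 207 (mod 277)
5^64 ≡ 207^2 = 42849 ≡ 191 (mod 277)
69 = 64 + 4 + 1 in binary powers of 2.
So 5^69 ≡ 191 · 71 · 5 ≡ 217 (mod 277).
Squaring chain: 217 → 276; reaches −1, so base 5 does not prove 277 composite.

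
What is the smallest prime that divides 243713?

243713 is odd.
Digit sum 20, not divisible by 3.
Ends in 3: not divisible by 5.
7: 243713 = 7·34816 + 1
11: 243713 = 11·22155 + 8
13: 243713 = 13·18747 + 2
17: 243713 = 17·14336 + 1
19: 243713 = 19·12827

19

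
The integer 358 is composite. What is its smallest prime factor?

358 is even: 2 divides it.

2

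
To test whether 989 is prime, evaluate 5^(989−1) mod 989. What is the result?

5^1 ≡ 5 (mod 989)
5^2 ≡ 5^2 = 25 ≡ 25 (mod 989)
5^4 ≡ 25^2 = 625 ≡ 625 (mod 989)
5^8 ≡ 625^2 = 390625 ≡ 959 (mod 989)
5^16 ≡ 959^2 = 919681 ≡ 900 (mod 989)
5^32 ≡ 900^2 = 810000 ≡ 9 (mod 989)
5^64 ≡ 9^2 = 81 ≡ 81 (mod 989)
5^128 ≡ 81^2 = 6561 ≡ 627 (mod 989)
5^256 ≡ 627^2 = 393129 ≡ 496 (mod 989)
5^512 ≡ 496^2 = 246016 ≡ 744 (mod 989)
988 = 512 + 256 + 128 + 64 + 16 + 8 + 4 in binary powers of 2.
So 5^988 ≡ 744 · 496 · 627 · 81 · 900 · 959 · 625 ≡ 81 (mod 989).
Since 81 ≠ 1, base 5 is a Fermat witness: 989 is composite.

81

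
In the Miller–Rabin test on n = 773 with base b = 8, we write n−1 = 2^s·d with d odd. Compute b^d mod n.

456

773 − 1 = 772 = 2^2 · 193, so d = 193.
8^1 ≡ 8 (mod 773)
8^2 ≡ 8^2 = 64 ≡ 64 (mod 773)
8^4 ≡ 64^2 = 4096 ≡ 231 (mod 773)
8^8 ≡ 231^2 = 53361 ≡ 24 (mod 773)
8^16 ≡ 24^2 = 576 ≡ 576 (mod 773)
8^32 ≡ 576^2 = 331776 ≡ 159 (mod 773)
8^64 ≡ 159^2 = 25281 ≡ 545 (mod 773)
8^128 ≡ 545^2 = 297025 ≡ 193 (mod 773)
193 = 128 + 64 + 1 in binary powers of 2.
So 8^193 ≡ 193 · 545 · 8 ≡ 456 (mod 773).
Squaring chain: 456 → 772; reaches −1, so base 8 does not prove 773 composite.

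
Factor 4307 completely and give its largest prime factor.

73

4307 = 59 · 73
73 is prime.
So 4307 = 59 · 73; the largest prime factor is 73.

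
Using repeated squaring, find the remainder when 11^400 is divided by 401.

1

11^1 ≡ 11 (mod 401)
11^2 ≡ 11^2 = 121 ≡ 121 (mod 401)
11^4 ≡ 121^2 = 14641 ≡ 205 (mod 401)
11^8 ≡ 205^2 = 42025 ≡ 321 (mod 401)
11^16 ≡ 321^2 = 103041 ≡ 385 (mod 401)
11^32 ≡ 385^2 = 148225 ≡ 256 (mod 401)
11^64 ≡ 256^2 = 65536 ≡ 173 (mod 401)
11^128 ≡ 173^2 = 29929 ≡ 255 (mod 401)
11^256 ≡ 255^2 = 65025 ≡ 63 (mod 401)
400 = 256 + 128 + 16 in binary powers of 2.
So 11^400 ≡ 63 · 255 · 385 ≡ 1 (mod 401).
Since the result is 1, base 11 gives no evidence that 401 is composite.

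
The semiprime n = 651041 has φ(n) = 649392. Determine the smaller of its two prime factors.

φ(n) = (p−1)(q−1) = n − (p+q) + 1, so p + q = 651041 − 649392 + 1 = 1650.
p and q are the roots of t² − 1650t + 651041 = 0.
Discriminant: 1650² − 4·651041 = 2722500 − 2604164 = 118336; √118336 = 344.
q = (1650 − 344)/2 = 653, p = (1650 + 344)/2 = 997.
Check: 653 · 997 = 651041.

653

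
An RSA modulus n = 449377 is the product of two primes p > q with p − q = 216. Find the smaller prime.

Since p = q + 216, we have 449377 = q(q + 216), so q² + 216q − 449377 = 0.
Discriminant: 216² + 4·449377 = 46656 + 1797508 = 1844164; √1844164 = 1358.
q = (−216 + 1358)/2 = 571, and p = q + 216 = 787.
Check: 571 · 787 = 449377.

571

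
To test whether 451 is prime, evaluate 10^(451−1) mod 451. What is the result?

1

10^1 ≡ 10 (mod 451)
10^2 ≡ 10^2 = 100 ≡ 100 (mod 451)
10^4 ≡ 100^2 = 10000 ≡ 78 (mod 451)
10^8 ≡ 78^2 = 6084 ≡ 221 (mod 451)
10^16 ≡ 221^2 = 48841 ≡ 133 (mod 451)
10^32 ≡ 133^2 = 17689 ≡ 100 (mod 451)
10^64 ≡ 100^2 = 10000 ≡ 78 (mod 451)
10^128 ≡ 78^2 = 6084 ≡ 221 (mod 451)
10^256 ≡ 221^2 = 48841 ≡ 133 (mod 451)
450 = 256 + 128 + 64 + 2 in binary powers of 2.
So 10^450 ≡ 133 · 221 · 78 · 100 ≡ 1 (mod 451).
Since the result is 1, base 10 gives no evidence that 451 is composite.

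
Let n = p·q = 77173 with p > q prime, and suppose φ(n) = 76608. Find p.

φ(n) = (p−1)(q−1) = n − (p+q) + 1, so p + q = 77173 − 76608 + 1 = 566.
p and q are the roots of t² − 566t + 77173 = 0.
Discriminant: 566² − 4·77173 = 320356 − 308692 = 11664; √11664 = 108.
q = (566 − 108)/2 = 229, p = (566 + 108)/2 = 337.
Check: 229 · 337 = 77173.

337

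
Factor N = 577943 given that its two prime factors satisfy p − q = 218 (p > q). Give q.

659

Since p = q + 218, we have 577943 = q(q + 218), so q² + 218q − 577943 = 0.
Discriminant: 218² + 4·577943 = 47524 + 2311772 = 2359296; √2359296 = 1536.
q = (−218 + 1536)/2 = 659, and p = q + 218 = 877.
Check: 659 · 877 = 577943.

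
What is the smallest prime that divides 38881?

38881 is odd.
Digit sum 28, not divisible by 3.
Ends in 1: not divisible by 5.
7: 38881 = 7·5554 + 3
11: 38881 = 11·3534 + 7
13: 38881 = 13·2990 + 11
17: 38881 = 17·2287 + 2
19: 38881 = 19·2046 + 7
23: 38881 = 23·1690 + 11
29: 38881 = 29·1340 + 21
31: 38881 = 31·1254 + 7
37: 38881 = 37·1050 + 31
41: 38881 = 41·948 + 13
43: 38881 = 43·904 + 9
47: 38881 = 47·827 + 12
53: 38881 = 53·733 + 32
59: 38881 = 59·659

59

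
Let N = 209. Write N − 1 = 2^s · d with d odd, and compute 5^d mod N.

169

209 − 1 = 208 = 2^4 · 13, so d = 13.
5^1 ≡ 5 (mod 209)
5^2 ≡ 5^2 = 25 ≡ 25 (mod 209)
5^4 ≡ 25^2 = 625 ≡ 207 (mod 209)
5^8 ≡ 207^2 = 42849 ≡ 4 (mod 209)
13 = 8 + 4 + 1 in binary powers of 2.
So 5^13 ≡ 4 · 207 · 5 ≡ 169 (mod 209).
Squaring chain: 169 → 137 → 168 → 9; never reaches −1, so base 5 is a Miller–Rabin witness that 209 is composite.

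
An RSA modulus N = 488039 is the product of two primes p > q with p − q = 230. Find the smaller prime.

593

Since p = q + 230, we have 488039 = q(q + 230), so q² + 230q − 488039 = 0.
Discriminant: 230² + 4·488039 = 52900 + 1952156 = 2005056; √2005056 = 1416.
q = (−230 + 1416)/2 = 593, and p = q + 230 = 823.
Check: 593 · 823 = 488039.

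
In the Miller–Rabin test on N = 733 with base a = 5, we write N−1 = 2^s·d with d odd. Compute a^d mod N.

353

733 − 1 = 732 = 2^2 · 183, so d = 183.
5^1 ≡ 5 (mod 733)
5^2 ≡ 5^2 = 25 ≡ 25 (mod 733)
5^4 ≡ 25^2 = 625 ≡ 625 (mod 733)
5^8 ≡ 625^2 = 390625 ≡ 669 (mod 733)
5^16 ≡ 669^2 = 447561 ≡ 431 (mod 733)
5^32 ≡ 431^2 = 185761 ≡ 312 (mod 733)
5^64 ≡ 312^2 = 97344 ≡ 588 (mod 733)
5^128 ≡ 588^2 = 345744 ≡ 501 (mod 733)
183 = 128 + 32 + 16 + 4 + 2 + 1 in binary powers of 2.
So 5^183 ≡ 501 · 312 · 431 · 625 · 25 · 5 ≡ 353 (mod 733).
Squaring chain: 353 → 732; reaches −1, so base 5 does not prove 733 composite.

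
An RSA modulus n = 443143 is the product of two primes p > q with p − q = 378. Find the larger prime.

Since p = q + 378, we have 443143 = q(q + 378), so q² + 378q − 443143 = 0.
Discriminant: 378² + 4·443143 = 142884 + 1772572 = 1915456; √1915456 = 1384.
q = (−378 + 1384)/2 = 503, and p = q + 378 = 881.
Check: 503 · 881 = 443143.

881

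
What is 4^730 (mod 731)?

16

4^1 ≡ 4 (mod 731)
4^2 ≡ 4^2 = 16 ≡ 16 (mod 731)
4^4 ≡ 16^2 = 256 ≡ 256 (mod 731)
4^8 ≡ 256^2 = 65536 ≡ 477 (mod 731)
4^16 ≡ 477^2 = 227529 ≡ 188 (mod 731)
4^32 ≡ 188^2 = 35344 ≡ 256 (mod 731)
4^64 ≡ 256^2 = 65536 ≡ 477 (mod 731)
4^128 ≡ 477^2 = 227529 ≡ 188 (mod 731)
4^256 ≡ 188^2 = 35344 ≡ 256 (mod 731)
4^512 ≡ 256^2 = 65536 ≡ 477 (mod 731)
730 = 512 + 128 + 64 + 16 + 8 + 2 in binary powers of 2.
So 4^730 ≡ 477 · 188 · 477 · 188 · 477 · 16 ≡ 16 (mod 731).
Since 16 ≠ 1, base 4 is a Fermat witness: 731 is composite.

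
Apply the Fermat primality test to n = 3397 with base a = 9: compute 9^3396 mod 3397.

97

9^1 ≡ 9 (mod 3397)
9^2 ≡ 9^2 = 81 ≡ 81 (mod 3397)
9^4 ≡ 81^2 = 6561 ≡ 3164 (mod 3397)
9^8 ≡ 3164^2 = 10010896 ≡ 3334 (mod 3397)
9^16 ≡ 3334^2 = 11115556 ≡ 572 (mod 3397)
9^32 ≡ 572^2 = 327184 ≡ 1072 (mod 3397)
9^64 ≡ 1072^2 = 1149184 ≡ 998 (mod 3397)
9^128 ≡ 998^2 = 996004 ≡ 683 (mod 3397)
9^256 ≡ 683^2 = 466489 ≡ 1100 (mod 3397)
9^512 ≡ 1100^2 = 1210000 ≡ 668 (mod 3397)
9^1024 ≡ 668^2 = 446224 ≡ 1217 (mod 3397)
9^2048 ≡ 1217^2 = 1481089 ≡ 3394 (mod 3397)
3396 = 2048 + 1024 + 256 + 64 + 4 in binary powers of 2.
So 9^3396 ≡ 3394 · 1217 · 1100 · 998 · 3164 ≡ 97 (mod 3397).
Since 97 ≠ 1, base 9 is a Fermat witness: 3397 is composite.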